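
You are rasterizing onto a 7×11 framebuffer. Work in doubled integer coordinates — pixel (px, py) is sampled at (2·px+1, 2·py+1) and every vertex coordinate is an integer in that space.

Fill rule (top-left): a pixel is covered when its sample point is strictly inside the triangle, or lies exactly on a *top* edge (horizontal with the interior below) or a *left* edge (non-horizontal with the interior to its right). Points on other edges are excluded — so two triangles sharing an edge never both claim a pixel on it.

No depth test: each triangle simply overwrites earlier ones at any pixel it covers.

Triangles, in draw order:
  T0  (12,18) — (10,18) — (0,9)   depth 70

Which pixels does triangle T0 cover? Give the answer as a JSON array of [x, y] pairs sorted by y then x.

T0:
  2·area = 18
  edge (12, 18)→(10, 18): d=(-2,0) right/bottom  bias=-1
  edge (10, 18)→(0, 9): d=(-10,-9) top-left  bias=+0
  edge (0, 9)→(12, 18): d=(12,9) right/bottom  bias=-1
    (2,6)@(5, 13): e=[10,5,3] → #
    (3,6)@(7, 13): e=[10,23,-15] → ·
    (2,7)@(5, 15): e=[6,-15,27] → ·
    (3,7)@(7, 15): e=[6,3,9] → #
    (4,7)@(9, 15): e=[6,21,-9] → ·
    (3,8)@(7, 17): e=[2,-17,33] → ·
    (4,8)@(9, 17): e=[2,1,15] → #
    (5,8)@(11, 17): e=[2,19,-3] → ·
    (4,9)@(9, 19): e=[-2,-19,39] → ·
  covered (3 px):
    · · · · · · ·
    · · · · · · ·
    · · · · · · ·
    · · · · · · ·
    · · · · · · ·
    · · · · · · ·
    · · # · · · ·
    · · · # · · ·
    · · · · # · ·
    · · · · · · ·
    · · · · · · ·

Result: [[2,6],[3,7],[4,8]]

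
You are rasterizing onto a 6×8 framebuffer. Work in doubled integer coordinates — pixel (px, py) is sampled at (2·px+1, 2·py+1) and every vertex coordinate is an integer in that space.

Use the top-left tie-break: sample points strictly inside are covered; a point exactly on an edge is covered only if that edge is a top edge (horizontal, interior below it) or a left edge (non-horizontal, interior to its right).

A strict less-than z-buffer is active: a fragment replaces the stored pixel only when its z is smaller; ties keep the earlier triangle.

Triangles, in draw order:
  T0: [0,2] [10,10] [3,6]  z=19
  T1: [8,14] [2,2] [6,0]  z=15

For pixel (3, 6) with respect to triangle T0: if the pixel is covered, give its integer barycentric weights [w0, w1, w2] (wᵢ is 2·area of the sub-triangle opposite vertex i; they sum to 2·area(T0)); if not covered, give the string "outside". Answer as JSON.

T0:
  2·area = 16
  edge (0, 2)→(10, 10): d=(10,8) right/bottom  bias=-1
  edge (10, 10)→(3, 6): d=(-7,-4) top-left  bias=+0
  edge (3, 6)→(0, 2): d=(-3,-4) top-left  bias=+0
    (0,1)@(1, 3): e=[2,13,1] → #
    (1,1)@(3, 3): e=[-14,21,9] → ·
    (0,2)@(1, 5): e=[22,-1,-5] → ·
    (1,2)@(3, 5): e=[6,7,3] → #
    (2,2)@(5, 5): e=[-10,15,11] → ·
    (1,3)@(3, 7): e=[26,-7,-3] → ·
    (2,3)@(5, 7): e=[10,1,5] → #
    (3,3)@(7, 7): e=[-6,9,13] → ·
    (2,4)@(5, 9): e=[30,-13,-1] → ·
  covered (3 px):
    · · · · · ·
    # · · · · ·
    · # · · · ·
    · · # · · ·
    · · · · · ·
    · · · · · ·
    · · · · · ·
    · · · · · ·
T1:
  2·area = 60
  edge (8, 14)→(2, 2): d=(-6,-12) top-left  bias=+0
  edge (2, 2)→(6, 0): d=(4,-2) top-left  bias=+0
  edge (6, 0)→(8, 14): d=(2,14) right/bottom  bias=-1
    (2,0)@(5, 1): e=[42,2,16] → #
    (3,0)@(7, 1): e=[66,6,-12] → ·
    (1,1)@(3, 3): e=[6,6,48] → #
    (3,1)@(7, 3): e=[54,14,-8] → ·
    (1,2)@(3, 5): e=[-6,14,52] → ·
    (2,2)@(5, 5): e=[18,18,24] → #
    (3,2)@(7, 5): e=[42,22,-4] → ·
    (2,3)@(5, 7): e=[6,26,28] → #
    (3,3)@(7, 7): e=[30,30,0] → ·  [on edge]
    (2,4)@(5, 9): e=[-6,34,32] → ·
    (3,4)@(7, 9): e=[18,38,4] → #
    (4,4)@(9, 9): e=[42,42,-24] → ·
  covered (7 px):
    · · # · · ·
    · # # · · ·
    · · # · · ·
    · · # · · ·
    · · · # · ·
    · · · # · ·
    · · · · · ·
    · · · · · ·

Answer: "outside"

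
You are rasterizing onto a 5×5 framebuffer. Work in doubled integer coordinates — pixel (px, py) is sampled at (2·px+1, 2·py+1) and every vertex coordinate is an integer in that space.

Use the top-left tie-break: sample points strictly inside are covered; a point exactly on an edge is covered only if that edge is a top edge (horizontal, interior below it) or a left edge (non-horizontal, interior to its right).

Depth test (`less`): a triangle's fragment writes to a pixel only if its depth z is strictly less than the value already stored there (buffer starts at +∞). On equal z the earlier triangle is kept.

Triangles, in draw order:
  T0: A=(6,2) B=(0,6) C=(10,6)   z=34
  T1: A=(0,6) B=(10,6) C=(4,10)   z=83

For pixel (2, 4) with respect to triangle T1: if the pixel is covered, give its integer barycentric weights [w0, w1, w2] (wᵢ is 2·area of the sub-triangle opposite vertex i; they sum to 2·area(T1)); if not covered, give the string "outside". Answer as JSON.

T0:
  2·area = 40  (B↔C swapped to make it positive)
  edge (6, 2)→(10, 6): d=(4,4) right/bottom  bias=-1
  edge (10, 6)→(0, 6): d=(-10,0) right/bottom  bias=-1
  edge (0, 6)→(6, 2): d=(6,-4) top-left  bias=+0
    (2,0)@(5, 1): e=[0,50,-10] → ·  [on edge]
    (2,1)@(5, 3): e=[8,30,2] → #
    (3,1)@(7, 3): e=[0,30,10] → ·  [on edge]
    (1,2)@(3, 5): e=[24,10,6] → #
    (3,2)@(7, 5): e=[8,10,22] → #
    (4,2)@(9, 5): e=[0,10,30] → ·  [on edge]
    (1,3)@(3, 7): e=[32,-10,18] → ·
    (2,3)@(5, 7): e=[24,-10,26] → ·
    (3,3)@(7, 7): e=[16,-10,34] → ·
  covered (4 px):
    · · · · ·
    · · # · ·
    · # # # ·
    · · · · ·
    · · · · ·
T1:
  2·area = 40
  edge (0, 6)→(10, 6): d=(10,0) top-left  bias=+0
  edge (10, 6)→(4, 10): d=(-6,4) right/bottom  bias=-1
  edge (4, 10)→(0, 6): d=(-4,-4) top-left  bias=+0
    (0,3)@(1, 7): e=[10,30,0] → #  [on edge]
    (1,3)@(3, 7): e=[10,22,8] → #
    (2,3)@(5, 7): e=[10,14,16] → #
    (3,3)@(7, 7): e=[10,6,24] → #
    (4,3)@(9, 7): e=[10,-2,32] → ·
    (0,4)@(1, 9): e=[30,18,-8] → ·
    (1,4)@(3, 9): e=[30,10,0] → #  [on edge]
    (3,4)@(7, 9): e=[30,-6,16] → ·
  covered (6 px):
    · · · · ·
    · · · · ·
    · · · · ·
    # # # # ·
    · # # · ·

Result: [2,8,30]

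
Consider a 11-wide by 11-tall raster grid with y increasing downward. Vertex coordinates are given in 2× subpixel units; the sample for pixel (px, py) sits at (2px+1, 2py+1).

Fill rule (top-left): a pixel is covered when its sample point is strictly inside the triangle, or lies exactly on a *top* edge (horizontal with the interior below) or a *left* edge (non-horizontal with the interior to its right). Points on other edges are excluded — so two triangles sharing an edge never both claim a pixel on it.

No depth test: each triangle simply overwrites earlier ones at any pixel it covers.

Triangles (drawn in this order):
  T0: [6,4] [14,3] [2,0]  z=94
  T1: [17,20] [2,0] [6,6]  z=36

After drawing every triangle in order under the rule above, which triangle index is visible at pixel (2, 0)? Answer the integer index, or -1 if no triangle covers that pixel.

T0:
  2·area = 36  (B↔C swapped to make it positive)
  edge (6, 4)→(2, 0): d=(-4,-4) top-left  bias=+0
  edge (2, 0)→(14, 3): d=(12,3) right/bottom  bias=-1
  edge (14, 3)→(6, 4): d=(-8,1) right/bottom  bias=-1
    (1,0)@(3, 1): e=[0,9,27] → X  [on edge]
    (2,0)@(5, 1): e=[8,3,25] → X
    (3,0)@(7, 1): e=[16,-3,23] → .
    (1,1)@(3, 3): e=[-8,33,11] → .
    (2,1)@(5, 3): e=[0,27,9] → X  [on edge]
    (3,1)@(7, 3): e=[8,21,7] → X
    (4,1)@(9, 3): e=[16,15,5] → X
    (5,1)@(11, 3): e=[24,9,3] → X
    (6,1)@(13, 3): e=[32,3,1] → X
    (7,1)@(15, 3): e=[40,-3,-1] → .
    (2,2)@(5, 5): e=[-8,51,-7] → .
    (3,2)@(7, 5): e=[0,45,-9] → .  [on edge]
    (4,3)@(9, 7): e=[0,63,-27] → .  [on edge]
    (5,4)@(11, 9): e=[0,81,-45] → .  [on edge]
    (6,5)@(13, 11): e=[0,99,-63] → .  [on edge]
    (7,6)@(15, 13): e=[0,117,-81] → .  [on edge]
    (8,7)@(17, 15): e=[0,135,-99] → .  [on edge]
    (9,8)@(19, 17): e=[0,153,-117] → .  [on edge]
    (10,9)@(21, 19): e=[0,171,-135] → .  [on edge]
  covered (7 px):
    . X X . . . . . . . .
    . . X X X X X . . . .
    . . . . . . . . . . .
    . . . . . . . . . . .
    . . . . . . . . . . .
    . . . . . . . . . . .
    . . . . . . . . . . .
    . . . . . . . . . . .
    . . . . . . . . . . .
    . . . . . . . . . . .
    . . . . . . . . . . .
T1:
  2·area = 10  (B↔C swapped to make it positive)
  edge (17, 20)→(6, 6): d=(-11,-14) top-left  bias=+0
  edge (6, 6)→(2, 0): d=(-4,-6) top-left  bias=+0
  edge (2, 0)→(17, 20): d=(15,20) right/bottom  bias=-1
    (3,3)@(7, 7): e=[3,2,5] → X
    (4,3)@(9, 7): e=[31,14,-35] → .
    (3,4)@(7, 9): e=[-19,-6,35] → .
  covered (1 px):
    . . . . . . . . . . .
    . . . . . . . . . . .
    . . . . . . . . . . .
    . . . X . . . . . . .
    . . . . . . . . . . .
    . . . . . . . . . . .
    . . . . . . . . . . .
    . . . . . . . . . . .
    . . . . . . . . . . .
    . . . . . . . . . . .
    . . . . . . . . . . .

Z-buffer (winner per pixel, '.' = empty):
  . 0 0 . . . . . . . .
  . . 0 0 0 0 0 . . . .
  . . . . . . . . . . .
  . . . 1 . . . . . . .
  . . . . . . . . . . .
  . . . . . . . . . . .
  . . . . . . . . . . .
  . . . . . . . . . . .
  . . . . . . . . . . .
  . . . . . . . . . . .
  . . . . . . . . . . .

Final: 0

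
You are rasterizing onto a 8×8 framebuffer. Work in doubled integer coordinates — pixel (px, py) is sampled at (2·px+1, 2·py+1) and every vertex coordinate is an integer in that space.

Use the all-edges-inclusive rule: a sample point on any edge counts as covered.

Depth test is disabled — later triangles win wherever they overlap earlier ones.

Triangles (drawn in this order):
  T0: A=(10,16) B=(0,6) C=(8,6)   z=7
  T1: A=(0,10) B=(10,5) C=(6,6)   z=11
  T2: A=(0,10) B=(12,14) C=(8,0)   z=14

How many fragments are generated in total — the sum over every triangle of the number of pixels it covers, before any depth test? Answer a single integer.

T0:
  2·area = 80
  edge (10, 16)→(0, 6): d=(-10,-10) inclusive
  edge (0, 6)→(8, 6): d=(8,0) inclusive
  edge (8, 6)→(10, 16): d=(2,10) inclusive
    (3,0)@(7, 1): e=[120,-40,0] → ·  [on edge]
    (0,3)@(1, 7): e=[0,8,72] → #  [on edge]
    (1,3)@(3, 7): e=[20,8,52] → #
    (2,3)@(5, 7): e=[40,8,32] → #
    (3,3)@(7, 7): e=[60,8,12] → #
    (4,3)@(9, 7): e=[80,8,-8] → ·
    (0,4)@(1, 9): e=[-20,24,76] → ·
    (1,4)@(3, 9): e=[0,24,56] → #  [on edge]
    (4,4)@(9, 9): e=[60,24,-4] → ·
    (1,5)@(3, 11): e=[-20,40,60] → ·
    (2,5)@(5, 11): e=[0,40,40] → #  [on edge]
    (4,5)@(9, 11): e=[40,40,0] → #  [on edge]
    (3,6)@(7, 13): e=[0,56,24] → #  [on edge]
    (4,7)@(9, 15): e=[0,72,8] → #  [on edge]
  covered (13 px):
    · · · · · · · ·
    · · · · · · · ·
    · · · · · · · ·
    # # # # · · · ·
    · # # # · · · ·
    · · # # # · · ·
    · · · # # · · ·
    · · · · # · · ·
T1:
  2·area = 10  (B↔C swapped to make it positive)
  edge (0, 10)→(6, 6): d=(6,-4) inclusive
  edge (6, 6)→(10, 5): d=(4,-1) inclusive
  edge (10, 5)→(0, 10): d=(-10,5) inclusive
    (2,3)@(5, 7): e=[2,3,5] → #
    (3,3)@(7, 7): e=[10,5,-5] → ·
    (2,4)@(5, 9): e=[14,11,-15] → ·
  covered (1 px):
    · · · · · · · ·
    · · · · · · · ·
    · · · · · · · ·
    · · # · · · · ·
    · · · · · · · ·
    · · · · · · · ·
    · · · · · · · ·
    · · · · · · · ·
T2:
  2·area = 152  (B↔C swapped to make it positive)
  edge (0, 10)→(8, 0): d=(8,-10) inclusive
  edge (8, 0)→(12, 14): d=(4,14) inclusive
  edge (12, 14)→(0, 10): d=(-12,-4) inclusive
    (3,1)@(7, 3): e=[14,26,112] → #
    (4,1)@(9, 3): e=[34,-2,120] → ·
    (2,2)@(5, 5): e=[10,62,80] → #
    (4,2)@(9, 5): e=[50,6,96] → #
    (5,2)@(11, 5): e=[70,-22,104] → ·
    (1,3)@(3, 7): e=[6,98,48] → #
    (5,3)@(11, 7): e=[86,-14,80] → ·
    (0,4)@(1, 9): e=[2,134,16] → #
    (5,4)@(11, 9): e=[102,-6,56] → ·
    (0,5)@(1, 11): e=[18,142,-8] → ·
    (1,5)@(3, 11): e=[38,114,0] → #  [on edge]
    (5,5)@(11, 11): e=[118,2,32] → #
    (4,6)@(9, 13): e=[114,38,0] → #  [on edge]
    (7,7)@(15, 15): e=[190,-38,0] → ·  [on edge]
  covered (20 px):
    · · · · · · · ·
    · · · # · · · ·
    · · # # # · · ·
    · # # # # · · ·
    # # # # # · · ·
    · # # # # # · ·
    · · · · # # · ·
    · · · · · · · ·

Final: 34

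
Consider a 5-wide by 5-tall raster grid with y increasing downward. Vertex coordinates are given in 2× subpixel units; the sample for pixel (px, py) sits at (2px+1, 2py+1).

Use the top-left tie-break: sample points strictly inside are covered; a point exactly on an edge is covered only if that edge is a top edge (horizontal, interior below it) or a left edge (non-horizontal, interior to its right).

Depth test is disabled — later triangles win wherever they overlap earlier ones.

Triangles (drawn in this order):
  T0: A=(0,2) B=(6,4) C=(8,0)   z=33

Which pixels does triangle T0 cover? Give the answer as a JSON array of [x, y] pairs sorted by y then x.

T0:
  2·area = 28  (B↔C swapped to make it positive)
  edge (0, 2)→(8, 0): d=(8,-2) top-left  bias=+0
  edge (8, 0)→(6, 4): d=(-2,4) right/bottom  bias=-1
  edge (6, 4)→(0, 2): d=(-6,-2) top-left  bias=+0
    (2,0)@(5, 1): e=[2,10,16] → #
    (3,0)@(7, 1): e=[6,2,20] → #
    (4,0)@(9, 1): e=[10,-6,24] → ·
    (1,1)@(3, 3): e=[14,14,0] → #  [on edge]
    (3,1)@(7, 3): e=[22,-2,8] → ·
    (1,2)@(3, 5): e=[30,10,-12] → ·
    (2,2)@(5, 5): e=[34,2,-8] → ·
    (4,2)@(9, 5): e=[42,-14,0] → ·  [on edge]
  covered (4 px):
    · · # # ·
    · # # · ·
    · · · · ·
    · · · · ·
    · · · · ·

Final: [[2,0],[3,0],[1,1],[2,1]]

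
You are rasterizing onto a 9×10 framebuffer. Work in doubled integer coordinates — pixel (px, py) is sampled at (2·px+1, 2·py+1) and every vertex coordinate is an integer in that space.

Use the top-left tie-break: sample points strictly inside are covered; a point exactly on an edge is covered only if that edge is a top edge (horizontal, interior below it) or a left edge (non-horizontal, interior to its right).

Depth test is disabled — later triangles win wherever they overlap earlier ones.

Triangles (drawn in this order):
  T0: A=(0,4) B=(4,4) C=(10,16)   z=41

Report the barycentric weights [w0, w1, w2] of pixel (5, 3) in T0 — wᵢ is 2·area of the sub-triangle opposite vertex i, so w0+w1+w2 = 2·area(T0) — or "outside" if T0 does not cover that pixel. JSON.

T0:
  2·area = 48
  edge (0, 4)→(4, 4): d=(4,0) top-left  bias=+0
  edge (4, 4)→(10, 16): d=(6,12) right/bottom  bias=-1
  edge (10, 16)→(0, 4): d=(-10,-12) top-left  bias=+0
    (0,2)@(1, 5): e=[4,42,2] → █
    (1,2)@(3, 5): e=[4,18,26] → █
    (2,2)@(5, 5): e=[4,-6,50] → ·
    (0,3)@(1, 7): e=[12,54,-18] → ·
    (1,3)@(3, 7): e=[12,30,6] → █
    (2,3)@(5, 7): e=[12,6,30] → █
    (3,3)@(7, 7): e=[12,-18,54] → ·
    (1,4)@(3, 9): e=[20,42,-14] → ·
    (2,4)@(5, 9): e=[20,18,10] → █
    (3,4)@(7, 9): e=[20,-6,34] → ·
    (2,5)@(5, 11): e=[28,30,-10] → ·
    (3,5)@(7, 11): e=[28,6,14] → █
  covered (6 px):
    · · · · · · · · ·
    · · · · · · · · ·
    █ █ · · · · · · ·
    · █ █ · · · · · ·
    · · █ · · · · · ·
    · · · █ · · · · ·
    · · · · · · · · ·
    · · · · · · · · ·
    · · · · · · · · ·
    · · · · · · · · ·

Answer: "outside"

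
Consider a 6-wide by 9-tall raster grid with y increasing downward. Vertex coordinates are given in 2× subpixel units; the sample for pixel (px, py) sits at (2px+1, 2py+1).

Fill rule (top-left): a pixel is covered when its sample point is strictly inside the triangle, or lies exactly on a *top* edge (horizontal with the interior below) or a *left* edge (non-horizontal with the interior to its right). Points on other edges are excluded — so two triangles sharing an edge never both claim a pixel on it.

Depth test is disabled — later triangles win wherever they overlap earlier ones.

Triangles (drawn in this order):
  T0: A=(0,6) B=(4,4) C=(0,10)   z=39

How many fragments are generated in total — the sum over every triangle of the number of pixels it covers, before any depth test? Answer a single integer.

T0:
  2·area = 16
  edge (0, 6)→(4, 4): d=(4,-2) top-left  bias=+0
  edge (4, 4)→(0, 10): d=(-4,6) right/bottom  bias=-1
  edge (0, 10)→(0, 6): d=(0,-4) top-left  bias=+0
    (1,2)@(3, 5): e=[2,2,12] → X
    (2,2)@(5, 5): e=[6,-10,20] → .
    (0,3)@(1, 7): e=[6,6,4] → X
    (1,3)@(3, 7): e=[10,-6,12] → .
    (0,4)@(1, 9): e=[14,-2,4] → .
  covered (2 px):
    . . . . . .
    . . . . . .
    . X . . . .
    X . . . . .
    . . . . . .
    . . . . . .
    . . . . . .
    . . . . . .
    . . . . . .

Answer: 2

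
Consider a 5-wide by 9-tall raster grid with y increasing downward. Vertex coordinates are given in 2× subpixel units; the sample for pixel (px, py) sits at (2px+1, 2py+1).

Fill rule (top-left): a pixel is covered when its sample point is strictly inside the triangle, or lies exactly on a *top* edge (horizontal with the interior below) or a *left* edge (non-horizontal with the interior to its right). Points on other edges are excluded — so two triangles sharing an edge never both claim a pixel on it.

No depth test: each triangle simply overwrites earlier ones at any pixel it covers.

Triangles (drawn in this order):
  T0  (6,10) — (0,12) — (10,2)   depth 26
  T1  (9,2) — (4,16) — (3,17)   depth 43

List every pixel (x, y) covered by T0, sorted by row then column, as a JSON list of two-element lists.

T0:
  2·area = 40
  edge (6, 10)→(0, 12): d=(-6,2) right/bottom  bias=-1
  edge (0, 12)→(10, 2): d=(10,-10) top-left  bias=+0
  edge (10, 2)→(6, 10): d=(-4,8) right/bottom  bias=-1
    (4,1)@(9, 3): e=[36,0,4] → █  [on edge]
    (3,2)@(7, 5): e=[28,0,12] → █  [on edge]
    (4,2)@(9, 5): e=[24,20,-4] → ·
    (2,3)@(5, 7): e=[20,0,20] → █  [on edge]
    (4,3)@(9, 7): e=[12,40,-12] → ·
    (1,4)@(3, 9): e=[12,0,28] → █  [on edge]
    (3,4)@(7, 9): e=[4,40,-4] → ·
    (4,4)@(9, 9): e=[0,60,-20] → ·  [on edge]
    (0,5)@(1, 11): e=[4,0,36] → █  [on edge]
    (1,5)@(3, 11): e=[0,20,20] → ·  [on edge]
    (2,5)@(5, 11): e=[-4,40,4] → ·
    (0,6)@(1, 13): e=[-8,20,28] → ·
  covered (7 px):
    · · · · ·
    · · · · █
    · · · █ ·
    · · █ █ ·
    · █ █ · ·
    █ · · · ·
    · · · · ·
    · · · · ·
    · · · · ·
T1:
  2·area = 9
  edge (9, 2)→(4, 16): d=(-5,14) right/bottom  bias=-1
  edge (4, 16)→(3, 17): d=(-1,1) right/bottom  bias=-1
  edge (3, 17)→(9, 2): d=(6,-15) top-left  bias=+0
    (3,3)@(7, 7): e=[3,6,0] → █  [on edge]
    (4,3)@(9, 7): e=[-25,4,30] → ·
    (3,4)@(7, 9): e=[-7,4,12] → ·
    (4,5)@(9, 11): e=[-45,0,54] → ·  [on edge]
    (2,6)@(5, 13): e=[1,2,6] → █
    (3,6)@(7, 13): e=[-27,0,36] → ·  [on edge]
    (2,7)@(5, 15): e=[-9,0,18] → ·  [on edge]
    (1,8)@(3, 17): e=[9,0,0] → ·  [on edge]
  covered (2 px):
    · · · · ·
    · · · · ·
    · · · · ·
    · · · █ ·
    · · · · ·
    · · · · ·
    · · █ · ·
    · · · · ·
    · · · · ·

Answer: [[4,1],[3,2],[2,3],[3,3],[1,4],[2,4],[0,5]]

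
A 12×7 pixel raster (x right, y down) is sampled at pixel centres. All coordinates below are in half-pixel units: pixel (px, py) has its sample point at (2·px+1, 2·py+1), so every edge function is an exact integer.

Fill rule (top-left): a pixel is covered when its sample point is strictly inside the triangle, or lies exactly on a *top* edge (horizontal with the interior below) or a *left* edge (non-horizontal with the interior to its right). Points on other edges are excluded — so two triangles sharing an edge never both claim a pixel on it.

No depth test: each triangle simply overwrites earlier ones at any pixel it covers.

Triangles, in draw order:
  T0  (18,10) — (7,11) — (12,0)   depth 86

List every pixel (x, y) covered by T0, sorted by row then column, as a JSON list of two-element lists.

T0:
  2·area = 116
  edge (18, 10)→(7, 11): d=(-11,1) right/bottom  bias=-1
  edge (7, 11)→(12, 0): d=(5,-11) top-left  bias=+0
  edge (12, 0)→(18, 10): d=(6,10) right/bottom  bias=-1
    (5,1)@(11, 3): e=[84,4,28] → X
    (6,1)@(13, 3): e=[82,26,8] → X
    (7,1)@(15, 3): e=[80,48,-12] → .
    (5,2)@(11, 5): e=[62,14,40] → X
    (7,2)@(15, 5): e=[58,58,0] → .  [on edge]
    (4,3)@(9, 7): e=[42,2,72] → X
    (7,3)@(15, 7): e=[36,68,12] → X
    (8,3)@(17, 7): e=[34,90,-8] → .
    (4,4)@(9, 9): e=[20,12,84] → X
    (8,4)@(17, 9): e=[12,100,4] → X
    (9,4)@(19, 9): e=[10,122,-16] → .
    (3,5)@(7, 11): e=[0,0,116] → .  [on edge]
  covered (13 px):
    . . . . . . . . . . . .
    . . . . . X X . . . . .
    . . . . . X X . . . . .
    . . . . X X X X . . . .
    . . . . X X X X X . . .
    . . . . . . . . . . . .
    . . . . . . . . . . . .

Final: [[5,1],[6,1],[5,2],[6,2],[4,3],[5,3],[6,3],[7,3],[4,4],[5,4],[6,4],[7,4],[8,4]]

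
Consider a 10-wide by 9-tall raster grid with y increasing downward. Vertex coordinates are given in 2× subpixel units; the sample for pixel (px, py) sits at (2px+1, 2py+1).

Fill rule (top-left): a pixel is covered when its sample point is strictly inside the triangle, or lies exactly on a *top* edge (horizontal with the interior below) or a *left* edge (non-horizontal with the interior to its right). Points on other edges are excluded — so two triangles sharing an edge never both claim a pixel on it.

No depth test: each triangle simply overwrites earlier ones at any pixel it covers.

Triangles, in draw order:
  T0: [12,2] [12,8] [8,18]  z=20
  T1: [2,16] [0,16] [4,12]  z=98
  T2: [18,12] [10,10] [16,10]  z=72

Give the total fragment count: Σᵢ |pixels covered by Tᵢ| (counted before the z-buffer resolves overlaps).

T0:
  2·area = 24
  edge (12, 2)→(12, 8): d=(0,6) right/bottom  bias=-1
  edge (12, 8)→(8, 18): d=(-4,10) right/bottom  bias=-1
  edge (8, 18)→(12, 2): d=(4,-16) top-left  bias=+0
    (5,3)@(11, 7): e=[6,14,4] → X
    (6,3)@(13, 7): e=[-6,-6,36] → .
    (5,4)@(11, 9): e=[6,6,12] → X
    (6,4)@(13, 9): e=[-6,-14,44] → .
    (5,5)@(11, 11): e=[6,-2,20] → .
    (4,7)@(9, 15): e=[18,2,4] → X
    (5,7)@(11, 15): e=[6,-18,36] → .
    (4,8)@(9, 17): e=[18,-6,12] → .
  covered (3 px):
    . . . . . . . . . .
    . . . . . . . . . .
    . . . . . . . . . .
    . . . . . X . . . .
    . . . . . X . . . .
    . . . . . . . . . .
    . . . . . . . . . .
    . . . . X . . . . .
    . . . . . . . . . .
T1:
  2·area = 8
  edge (2, 16)→(0, 16): d=(-2,0) right/bottom  bias=-1
  edge (0, 16)→(4, 12): d=(4,-4) top-left  bias=+0
  edge (4, 12)→(2, 16): d=(-2,4) right/bottom  bias=-1
    (7,0)@(15, 1): e=[30,0,-22] → .  [on edge]
    (6,1)@(13, 3): e=[26,0,-18] → .  [on edge]
    (5,2)@(11, 5): e=[22,0,-14] → .  [on edge]
    (4,3)@(9, 7): e=[18,0,-10] → .  [on edge]
    (3,4)@(7, 9): e=[14,0,-6] → .  [on edge]
    (2,5)@(5, 11): e=[10,0,-2] → .  [on edge]
    (1,6)@(3, 13): e=[6,0,2] → X  [on edge]
    (2,6)@(5, 13): e=[6,8,-6] → .
    (0,7)@(1, 15): e=[2,0,6] → X  [on edge]
    (1,7)@(3, 15): e=[2,8,-2] → .
    (0,8)@(1, 17): e=[-2,8,2] → .
  covered (2 px):
    . . . . . . . . . .
    . . . . . . . . . .
    . . . . . . . . . .
    . . . . . . . . . .
    . . . . . . . . . .
    . . . . . . . . . .
    . X . . . . . . . .
    X . . . . . . . . .
    . . . . . . . . . .
T2:
  2·area = 12
  edge (18, 12)→(10, 10): d=(-8,-2) top-left  bias=+0
  edge (10, 10)→(16, 10): d=(6,0) top-left  bias=+0
  edge (16, 10)→(18, 12): d=(2,2) right/bottom  bias=-1
    (3,0)@(7, 1): e=[66,-54,0] → .  [on edge]
    (4,1)@(9, 3): e=[54,-42,0] → .  [on edge]
    (5,2)@(11, 5): e=[42,-30,0] → .  [on edge]
    (6,3)@(13, 7): e=[30,-18,0] → .  [on edge]
    (7,4)@(15, 9): e=[18,-6,0] → .  [on edge]
    (7,5)@(15, 11): e=[2,6,4] → X
    (8,5)@(17, 11): e=[6,6,0] → .  [on edge]
    (7,6)@(15, 13): e=[-14,18,8] → .
    (9,6)@(19, 13): e=[-6,18,0] → .  [on edge]
  covered (1 px):
    . . . . . . . . . .
    . . . . . . . . . .
    . . . . . . . . . .
    . . . . . . . . . .
    . . . . . . . . . .
    . . . . . . . X . .
    . . . . . . . . . .
    . . . . . . . . . .
    . . . . . . . . . .

Result: 6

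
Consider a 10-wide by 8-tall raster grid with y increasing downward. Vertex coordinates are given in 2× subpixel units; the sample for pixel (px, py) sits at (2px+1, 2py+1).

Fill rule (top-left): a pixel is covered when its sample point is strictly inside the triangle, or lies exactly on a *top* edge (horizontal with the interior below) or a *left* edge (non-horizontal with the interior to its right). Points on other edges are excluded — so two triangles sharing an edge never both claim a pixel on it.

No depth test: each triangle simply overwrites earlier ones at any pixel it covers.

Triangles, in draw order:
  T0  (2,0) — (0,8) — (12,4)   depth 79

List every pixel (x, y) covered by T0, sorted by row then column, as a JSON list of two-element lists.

T0:
  2·area = 88  (B↔C swapped to make it positive)
  edge (2, 0)→(12, 4): d=(10,4) right/bottom  bias=-1
  edge (12, 4)→(0, 8): d=(-12,4) right/bottom  bias=-1
  edge (0, 8)→(2, 0): d=(2,-8) top-left  bias=+0
    (1,0)@(3, 1): e=[6,72,10] → █
    (2,0)@(5, 1): e=[-2,64,26] → ·
    (1,1)@(3, 3): e=[26,48,14] → █
    (2,1)@(5, 3): e=[18,40,30] → █
    (3,1)@(7, 3): e=[10,32,46] → █
    (4,1)@(9, 3): e=[2,24,62] → █
    (5,1)@(11, 3): e=[-6,16,78] → ·
    (7,1)@(15, 3): e=[-22,0,110] → ·  [on edge]
    (0,2)@(1, 5): e=[54,32,2] → █
    (4,2)@(9, 5): e=[22,0,66] → ·  [on edge]
    (0,3)@(1, 7): e=[74,8,6] → █
    (1,3)@(3, 7): e=[66,0,22] → ·  [on edge]
  covered (10 px):
    · █ · · · · · · · ·
    · █ █ █ █ · · · · ·
    █ █ █ █ · · · · · ·
    █ · · · · · · · · ·
    · · · · · · · · · ·
    · · · · · · · · · ·
    · · · · · · · · · ·
    · · · · · · · · · ·

Final: [[1,0],[1,1],[2,1],[3,1],[4,1],[0,2],[1,2],[2,2],[3,2],[0,3]]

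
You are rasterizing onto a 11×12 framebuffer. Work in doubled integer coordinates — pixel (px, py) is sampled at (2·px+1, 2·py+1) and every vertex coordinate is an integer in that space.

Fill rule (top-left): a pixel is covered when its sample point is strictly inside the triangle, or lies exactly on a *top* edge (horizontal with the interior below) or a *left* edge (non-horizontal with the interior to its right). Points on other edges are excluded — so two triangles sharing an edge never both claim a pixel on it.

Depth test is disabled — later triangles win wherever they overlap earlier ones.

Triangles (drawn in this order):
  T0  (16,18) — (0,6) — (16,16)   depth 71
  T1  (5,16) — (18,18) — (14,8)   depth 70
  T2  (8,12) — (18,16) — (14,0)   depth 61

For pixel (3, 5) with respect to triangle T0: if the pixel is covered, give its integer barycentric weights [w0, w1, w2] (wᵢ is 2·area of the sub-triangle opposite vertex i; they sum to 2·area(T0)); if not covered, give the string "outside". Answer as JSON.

T0:
  2·area = 32
  edge (16, 18)→(0, 6): d=(-16,-12) top-left  bias=+0
  edge (0, 6)→(16, 16): d=(16,10) right/bottom  bias=-1
  edge (16, 16)→(16, 18): d=(0,2) right/bottom  bias=-1
    (3,5)@(7, 11): e=[4,10,18] → █
    (4,5)@(9, 11): e=[28,-10,14] → ·
    (3,6)@(7, 13): e=[-28,42,18] → ·
    (5,6)@(11, 13): e=[20,2,10] → █
    (6,6)@(13, 13): e=[44,-18,6] → ·
    (5,7)@(11, 15): e=[-12,34,10] → ·
    (6,7)@(13, 15): e=[12,14,6] → █
    (7,7)@(15, 15): e=[36,-6,2] → ·
    (6,8)@(13, 17): e=[-20,46,6] → ·
    (7,8)@(15, 17): e=[4,26,2] → █
    (8,8)@(17, 17): e=[28,6,-2] → ·
    (7,9)@(15, 19): e=[-28,58,2] → ·
  covered (4 px):
    · · · · · · · · · · ·
    · · · · · · · · · · ·
    · · · · · · · · · · ·
    · · · · · · · · · · ·
    · · · · · · · · · · ·
    · · · █ · · · · · · ·
    · · · · · █ · · · · ·
    · · · · · · █ · · · ·
    · · · · · · · █ · · ·
    · · · · · · · · · · ·
    · · · · · · · · · · ·
    · · · · · · · · · · ·
T1:
  2·area = 122  (B↔C swapped to make it positive)
  edge (5, 16)→(14, 8): d=(9,-8) top-left  bias=+0
  edge (14, 8)→(18, 18): d=(4,10) right/bottom  bias=-1
  edge (18, 18)→(5, 16): d=(-13,-2) top-left  bias=+0
    (6,4)@(13, 9): e=[1,14,107] → █
    (7,4)@(15, 9): e=[17,-6,111] → ·
    (5,5)@(11, 11): e=[3,42,77] → █
    (7,5)@(15, 11): e=[35,2,85] → █
    (8,5)@(17, 11): e=[51,-18,89] → ·
    (4,6)@(9, 13): e=[5,70,47] → █
    (8,6)@(17, 13): e=[69,-10,63] → ·
    (3,7)@(7, 15): e=[7,98,17] → █
    (8,7)@(17, 15): e=[87,-2,37] → ·
    (3,8)@(7, 17): e=[25,106,-9] → ·
    (4,8)@(9, 17): e=[41,86,-5] → ·
    (5,8)@(11, 17): e=[57,66,-1] → ·
  covered (16 px):
    · · · · · · · · · · ·
    · · · · · · · · · · ·
    · · · · · · · · · · ·
    · · · · · · · · · · ·
    · · · · · · █ · · · ·
    · · · · · █ █ █ · · ·
    · · · · █ █ █ █ · · ·
    · · · █ █ █ █ █ · · ·
    · · · · · · █ █ █ · ·
    · · · · · · · · · · ·
    · · · · · · · · · · ·
    · · · · · · · · · · ·
T2:
  2·area = 144  (B↔C swapped to make it positive)
  edge (8, 12)→(14, 0): d=(6,-12) top-left  bias=+0
  edge (14, 0)→(18, 16): d=(4,16) right/bottom  bias=-1
  edge (18, 16)→(8, 12): d=(-10,-4) top-left  bias=+0
    (6,1)@(13, 3): e=[6,28,110] → █
    (7,1)@(15, 3): e=[30,-4,118] → ·
    (6,2)@(13, 5): e=[18,36,90] → █
    (7,2)@(15, 5): e=[42,4,98] → █
    (8,2)@(17, 5): e=[66,-28,106] → ·
    (5,3)@(11, 7): e=[6,76,62] → █
    (8,3)@(17, 7): e=[78,-20,86] → ·
    (5,4)@(11, 9): e=[18,84,42] → █
    (8,4)@(17, 9): e=[90,-12,66] → ·
    (4,5)@(9, 11): e=[6,124,14] → █
    (8,5)@(17, 11): e=[102,-4,46] → ·
    (4,6)@(9, 13): e=[18,132,-6] → ·
  covered (18 px):
    · · · · · · · · · · ·
    · · · · · · █ · · · ·
    · · · · · · █ █ · · ·
    · · · · · █ █ █ · · ·
    · · · · · █ █ █ · · ·
    · · · · █ █ █ █ · · ·
    · · · · · █ █ █ █ · ·
    · · · · · · · · █ · ·
    · · · · · · · · · · ·
    · · · · · · · · · · ·
    · · · · · · · · · · ·
    · · · · · · · · · · ·

Answer: [10,18,4]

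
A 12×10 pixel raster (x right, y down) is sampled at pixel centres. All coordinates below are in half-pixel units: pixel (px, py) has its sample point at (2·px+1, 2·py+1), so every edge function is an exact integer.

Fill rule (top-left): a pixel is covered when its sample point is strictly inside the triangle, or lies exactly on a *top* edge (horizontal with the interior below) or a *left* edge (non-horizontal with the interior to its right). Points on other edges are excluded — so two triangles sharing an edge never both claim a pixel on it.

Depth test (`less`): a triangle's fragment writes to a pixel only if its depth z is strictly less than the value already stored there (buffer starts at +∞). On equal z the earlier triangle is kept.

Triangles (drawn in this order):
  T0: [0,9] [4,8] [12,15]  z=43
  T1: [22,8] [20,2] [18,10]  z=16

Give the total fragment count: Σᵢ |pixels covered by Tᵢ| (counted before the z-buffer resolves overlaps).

T0:
  2·area = 36
  edge (0, 9)→(4, 8): d=(4,-1) top-left  bias=+0
  edge (4, 8)→(12, 15): d=(8,7) right/bottom  bias=-1
  edge (12, 15)→(0, 9): d=(-12,-6) top-left  bias=+0
    (0,4)@(1, 9): e=[1,29,6] → #
    (1,4)@(3, 9): e=[3,15,18] → #
    (2,4)@(5, 9): e=[5,1,30] → #
    (3,4)@(7, 9): e=[7,-13,42] → ·
    (0,5)@(1, 11): e=[9,45,-18] → ·
    (1,5)@(3, 11): e=[11,31,-6] → ·
    (2,5)@(5, 11): e=[13,17,6] → #
    (3,5)@(7, 11): e=[15,3,18] → #
    (4,5)@(9, 11): e=[17,-11,30] → ·
    (2,6)@(5, 13): e=[21,33,-18] → ·
    (3,6)@(7, 13): e=[23,19,-6] → ·
    (4,6)@(9, 13): e=[25,5,6] → #
  covered (6 px):
    · · · · · · · · · · · ·
    · · · · · · · · · · · ·
    · · · · · · · · · · · ·
    · · · · · · · · · · · ·
    # # # · · · · · · · · ·
    · · # # · · · · · · · ·
    · · · · # · · · · · · ·
    · · · · · · · · · · · ·
    · · · · · · · · · · · ·
    · · · · · · · · · · · ·
T1:
  2·area = 28  (B↔C swapped to make it positive)
  edge (22, 8)→(18, 10): d=(-4,2) right/bottom  bias=-1
  edge (18, 10)→(20, 2): d=(2,-8) top-left  bias=+0
  edge (20, 2)→(22, 8): d=(2,6) right/bottom  bias=-1
    (10,2)@(21, 5): e=[14,14,0] → ·  [on edge]
    (9,3)@(19, 7): e=[10,2,16] → #
    (10,3)@(21, 7): e=[6,18,4] → #
    (11,3)@(23, 7): e=[2,34,-8] → ·
    (9,4)@(19, 9): e=[2,6,20] → #
    (10,4)@(21, 9): e=[-2,22,8] → ·
    (9,5)@(19, 11): e=[-6,10,24] → ·
    (11,5)@(23, 11): e=[-14,42,0] → ·  [on edge]
  covered (3 px):
    · · · · · · · · · · · ·
    · · · · · · · · · · · ·
    · · · · · · · · · · · ·
    · · · · · · · · · # # ·
    · · · · · · · · · # · ·
    · · · · · · · · · · · ·
    · · · · · · · · · · · ·
    · · · · · · · · · · · ·
    · · · · · · · · · · · ·
    · · · · · · · · · · · ·

Answer: 9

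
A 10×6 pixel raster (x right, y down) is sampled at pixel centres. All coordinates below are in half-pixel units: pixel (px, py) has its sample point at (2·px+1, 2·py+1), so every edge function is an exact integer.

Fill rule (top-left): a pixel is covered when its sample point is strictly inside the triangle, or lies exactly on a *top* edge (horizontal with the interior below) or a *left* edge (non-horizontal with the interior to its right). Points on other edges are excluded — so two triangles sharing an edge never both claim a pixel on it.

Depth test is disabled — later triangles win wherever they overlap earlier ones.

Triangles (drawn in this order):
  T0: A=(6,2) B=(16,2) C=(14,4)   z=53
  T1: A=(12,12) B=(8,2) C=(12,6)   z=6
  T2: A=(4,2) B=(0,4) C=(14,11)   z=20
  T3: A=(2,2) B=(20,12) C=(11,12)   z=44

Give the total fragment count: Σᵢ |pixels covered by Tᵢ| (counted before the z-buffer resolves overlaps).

T0:
  2·area = 20
  edge (6, 2)→(16, 2): d=(10,0) top-left  bias=+0
  edge (16, 2)→(14, 4): d=(-2,2) right/bottom  bias=-1
  edge (14, 4)→(6, 2): d=(-8,-2) top-left  bias=+0
    (8,0)@(17, 1): e=[-10,0,30] → .  [on edge]
    (5,1)@(11, 3): e=[10,8,2] → X
    (6,1)@(13, 3): e=[10,4,6] → X
    (7,1)@(15, 3): e=[10,0,10] → .  [on edge]
    (5,2)@(11, 5): e=[30,4,-14] → .
    (6,2)@(13, 5): e=[30,0,-10] → .  [on edge]
    (5,3)@(11, 7): e=[50,0,-30] → .  [on edge]
    (4,4)@(9, 9): e=[70,0,-50] → .  [on edge]
    (3,5)@(7, 11): e=[90,0,-70] → .  [on edge]
  covered (2 px):
    . . . . . . . . . .
    . . . . . X X . . .
    . . . . . . . . . .
    . . . . . . . . . .
    . . . . . . . . . .
    . . . . . . . . . .
T1:
  2·area = 24
  edge (12, 12)→(8, 2): d=(-4,-10) top-left  bias=+0
  edge (8, 2)→(12, 6): d=(4,4) right/bottom  bias=-1
  edge (12, 6)→(12, 12): d=(0,6) right/bottom  bias=-1
    (3,0)@(7, 1): e=[-6,0,30] → .  [on edge]
    (4,1)@(9, 3): e=[6,0,18] → .  [on edge]
    (5,2)@(11, 5): e=[18,0,6] → .  [on edge]
    (5,3)@(11, 7): e=[10,8,6] → X
    (6,3)@(13, 7): e=[30,0,-6] → .  [on edge]
    (5,4)@(11, 9): e=[2,16,6] → X
    (6,4)@(13, 9): e=[22,8,-6] → .
    (7,4)@(15, 9): e=[42,0,-18] → .  [on edge]
    (5,5)@(11, 11): e=[-6,24,6] → .
    (8,5)@(17, 11): e=[54,0,-30] → .  [on edge]
  covered (2 px):
    . . . . . . . . . .
    . . . . . . . . . .
    . . . . . . . . . .
    . . . . . X . . . .
    . . . . . X . . . .
    . . . . . . . . . .
T2:
  2·area = 56  (B↔C swapped to make it positive)
  edge (4, 2)→(14, 11): d=(10,9) right/bottom  bias=-1
  edge (14, 11)→(0, 4): d=(-14,-7) top-left  bias=+0
  edge (0, 4)→(4, 2): d=(4,-2) top-left  bias=+0
    (1,1)@(3, 3): e=[19,35,2] → X
    (2,1)@(5, 3): e=[1,49,6] → X
    (3,1)@(7, 3): e=[-17,63,10] → .
    (1,2)@(3, 5): e=[39,7,10] → X
    (3,2)@(7, 5): e=[3,35,18] → X
    (4,2)@(9, 5): e=[-15,49,22] → .
    (1,3)@(3, 7): e=[59,-21,18] → .
    (2,3)@(5, 7): e=[41,-7,22] → .
    (3,3)@(7, 7): e=[23,7,26] → X
    (4,3)@(9, 7): e=[5,21,30] → X
    (5,3)@(11, 7): e=[-13,35,34] → .
    (3,4)@(7, 9): e=[43,-21,34] → .
  covered (8 px):
    . . . . . . . . . .
    . X X . . . . . . .
    . X X X . . . . . .
    . . . X X . . . . .
    . . . . . X . . . .
    . . . . . . . . . .
T3:
  2·area = 90
  edge (2, 2)→(20, 12): d=(18,10) right/bottom  bias=-1
  edge (20, 12)→(11, 12): d=(-9,0) right/bottom  bias=-1
  edge (11, 12)→(2, 2): d=(-9,-10) top-left  bias=+0
    (1,1)@(3, 3): e=[8,81,1] → X
    (2,1)@(5, 3): e=[-12,81,21] → .
    (1,2)@(3, 5): e=[44,63,-17] → .
    (2,2)@(5, 5): e=[24,63,3] → X
    (3,2)@(7, 5): e=[4,63,23] → X
    (4,2)@(9, 5): e=[-16,63,43] → .
    (2,3)@(5, 7): e=[60,45,-15] → .
    (3,3)@(7, 7): e=[40,45,5] → X
    (4,3)@(9, 7): e=[20,45,25] → X
    (5,3)@(11, 7): e=[0,45,45] → .  [on edge]
    (3,4)@(7, 9): e=[76,27,-13] → .
    (4,4)@(9, 9): e=[56,27,7] → X
  covered (12 px):
    . . . . . . . . . .
    . X . . . . . . . .
    . . X X . . . . . .
    . . . X X . . . . .
    . . . . X X X . . .
    . . . . . X X X X .

Final: 24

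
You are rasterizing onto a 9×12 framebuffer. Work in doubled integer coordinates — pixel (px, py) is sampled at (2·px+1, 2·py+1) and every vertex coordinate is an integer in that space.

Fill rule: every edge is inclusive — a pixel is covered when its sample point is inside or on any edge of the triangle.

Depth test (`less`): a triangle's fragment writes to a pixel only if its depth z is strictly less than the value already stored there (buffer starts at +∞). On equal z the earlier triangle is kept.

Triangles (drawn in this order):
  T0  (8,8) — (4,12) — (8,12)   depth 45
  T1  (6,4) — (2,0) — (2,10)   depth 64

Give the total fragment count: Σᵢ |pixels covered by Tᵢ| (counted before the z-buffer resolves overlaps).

T0:
  2·area = 16  (B↔C swapped to make it positive)
  edge (8, 8)→(8, 12): d=(0,4) inclusive
  edge (8, 12)→(4, 12): d=(-4,0) inclusive
  edge (4, 12)→(8, 8): d=(4,-4) inclusive
    (7,0)@(15, 1): e=[-28,44,0] → ·  [on edge]
    (6,1)@(13, 3): e=[-20,36,0] → ·  [on edge]
    (5,2)@(11, 5): e=[-12,28,0] → ·  [on edge]
    (4,3)@(9, 7): e=[-4,20,0] → ·  [on edge]
    (3,4)@(7, 9): e=[4,12,0] → #  [on edge]
    (4,4)@(9, 9): e=[-4,12,8] → ·
    (2,5)@(5, 11): e=[12,4,0] → #  [on edge]
    (4,5)@(9, 11): e=[-4,4,16] → ·
    (1,6)@(3, 13): e=[20,-4,0] → ·  [on edge]
    (2,6)@(5, 13): e=[12,-4,8] → ·
    (3,6)@(7, 13): e=[4,-4,16] → ·
    (0,7)@(1, 15): e=[28,-12,0] → ·  [on edge]
  covered (3 px):
    · · · · · · · · ·
    · · · · · · · · ·
    · · · · · · · · ·
    · · · · · · · · ·
    · · · # · · · · ·
    · · # # · · · · ·
    · · · · · · · · ·
    · · · · · · · · ·
    · · · · · · · · ·
    · · · · · · · · ·
    · · · · · · · · ·
    · · · · · · · · ·
T1:
  2·area = 40  (B↔C swapped to make it positive)
  edge (6, 4)→(2, 10): d=(-4,6) inclusive
  edge (2, 10)→(2, 0): d=(0,-10) inclusive
  edge (2, 0)→(6, 4): d=(4,4) inclusive
    (1,0)@(3, 1): e=[30,10,0] → #  [on edge]
    (2,0)@(5, 1): e=[18,30,-8] → ·
    (1,1)@(3, 3): e=[22,10,8] → #
    (2,1)@(5, 3): e=[10,30,0] → #  [on edge]
    (3,1)@(7, 3): e=[-2,50,-8] → ·
    (1,2)@(3, 5): e=[14,10,16] → #
    (3,2)@(7, 5): e=[-10,50,0] → ·  [on edge]
    (1,3)@(3, 7): e=[6,10,24] → #
    (2,3)@(5, 7): e=[-6,30,16] → ·
    (4,3)@(9, 7): e=[-30,70,0] → ·  [on edge]
    (1,4)@(3, 9): e=[-2,10,32] → ·
    (5,4)@(11, 9): e=[-50,90,0] → ·  [on edge]
    (6,5)@(13, 11): e=[-70,110,0] → ·  [on edge]
    (7,6)@(15, 13): e=[-90,130,0] → ·  [on edge]
    (8,7)@(17, 15): e=[-110,150,0] → ·  [on edge]
  covered (6 px):
    · # · · · · · · ·
    · # # · · · · · ·
    · # # · · · · · ·
    · # · · · · · · ·
    · · · · · · · · ·
    · · · · · · · · ·
    · · · · · · · · ·
    · · · · · · · · ·
    · · · · · · · · ·
    · · · · · · · · ·
    · · · · · · · · ·
    · · · · · · · · ·

Answer: 9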